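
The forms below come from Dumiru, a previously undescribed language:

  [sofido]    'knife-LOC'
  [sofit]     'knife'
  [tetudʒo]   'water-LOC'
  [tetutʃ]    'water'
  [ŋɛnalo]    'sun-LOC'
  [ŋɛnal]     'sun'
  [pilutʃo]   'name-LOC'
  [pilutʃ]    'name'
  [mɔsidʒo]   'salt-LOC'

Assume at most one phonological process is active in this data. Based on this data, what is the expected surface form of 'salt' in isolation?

The root 'water' surfaces as [tetudʒo] and [tetutʃ], with a stem-final [dʒ] ~ [tʃ] alternation.
But 'name' keeps [tʃ] in both environments ([pilutʃo], [pilutʃ]), so there is no rule changing /tʃ/ to [dʒ] before the LOC suffix.
The underlying segment must be /dʒ/; voiced obstruents become voiceless word-finally, yielding [tʃ] there.
From [mɔsidʒo] the stem 'salt' is /mɔsidʒ/; word-finally this yields [mɔsitʃ].

[mɔsitʃ]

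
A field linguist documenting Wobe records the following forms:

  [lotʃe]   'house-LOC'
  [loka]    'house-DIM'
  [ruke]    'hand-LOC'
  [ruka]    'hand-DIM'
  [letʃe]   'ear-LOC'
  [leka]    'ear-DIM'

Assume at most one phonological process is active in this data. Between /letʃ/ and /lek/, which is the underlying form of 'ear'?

In [letʃe] and [leka] the final segment of 'ear' alternates: [tʃ] ~ [k].
The stem 'hand' ([ruke], [ruka]) shows [k] unchanged in both environments, so [k] cannot be basic with [tʃ] derived before the LOC suffix.
So /tʃ/ is underlying, and a rule of depalatalization — palato-alveolar /tʃ/ becomes [k] when no front vowel follows — gives [k].

/letʃ/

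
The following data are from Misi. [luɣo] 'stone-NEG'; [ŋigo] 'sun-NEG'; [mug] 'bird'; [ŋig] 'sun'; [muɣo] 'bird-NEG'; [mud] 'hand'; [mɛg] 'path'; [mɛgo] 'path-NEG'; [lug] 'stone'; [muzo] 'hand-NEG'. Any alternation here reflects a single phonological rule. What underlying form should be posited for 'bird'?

/muɣ/

The stem for 'bird' ends in [ɣ] in [muɣo] but [g] in [mug].
The stem 'sun' ([ŋigo], [ŋig]) shows [g] unchanged in both environments, so [g] cannot be basic with [ɣ] derived before the NEG suffix.
The underlying segment must be /ɣ/; voiced fricatives become stops word-finally, yielding [g] there.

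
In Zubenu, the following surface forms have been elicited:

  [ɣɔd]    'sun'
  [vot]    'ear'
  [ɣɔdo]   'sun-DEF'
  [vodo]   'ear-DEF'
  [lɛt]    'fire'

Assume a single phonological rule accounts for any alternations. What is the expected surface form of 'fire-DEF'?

[lɛdo]

The stem for 'ear' ends in [t] in [vot] but [d] in [vodo].
Compare 'sun', with invariant [d] in [ɣɔd] and [ɣɔdo]: an analysis with underlying /d/ and a rule producing [t] in isolation would wrongly predict alternation here too.
Therefore /t/ is basic and [d] is derived by intervocalic voicing (voiceless stops become voiced between vowels).
The one attested form of 'fire', [lɛt], shows underlying /lɛt/. Applying the same rule between vowels gives [lɛdo].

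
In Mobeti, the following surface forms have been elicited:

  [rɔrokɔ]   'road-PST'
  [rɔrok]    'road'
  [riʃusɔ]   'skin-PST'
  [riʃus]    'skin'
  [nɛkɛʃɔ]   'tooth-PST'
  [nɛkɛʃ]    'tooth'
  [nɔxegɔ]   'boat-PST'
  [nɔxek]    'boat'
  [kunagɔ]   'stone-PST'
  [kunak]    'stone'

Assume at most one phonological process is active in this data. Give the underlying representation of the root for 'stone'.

/kunag/

'stone' shows [g] ~ [k] at the end of the stem ([kunagɔ] vs [kunak]).
Compare 'road', with invariant [k] in [rɔrokɔ] and [rɔrok]: an analysis with underlying /k/ and a rule producing [g] before the PST suffix would wrongly predict alternation here too.
So /g/ is underlying, and a rule of word-final obstruent devoicing — voiced obstruents become voiceless word-finally — gives [k].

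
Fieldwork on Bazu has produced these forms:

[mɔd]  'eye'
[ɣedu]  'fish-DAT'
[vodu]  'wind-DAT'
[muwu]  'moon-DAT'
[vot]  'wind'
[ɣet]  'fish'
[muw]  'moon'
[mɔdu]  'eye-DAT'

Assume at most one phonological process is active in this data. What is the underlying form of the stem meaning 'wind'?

The stem for 'wind' ends in [t] in [vot] but [d] in [vodu].
If /d/ were underlying and a rule turned it into [t] in isolation, 'eye' would also alternate; but it has [d] in both [mɔd] and [mɔdu].
The underlying segment must be /t/; voiceless stops become voiced between vowels, yielding [d] there.
Hence 'wind' is /vot/ underlyingly.

/vot/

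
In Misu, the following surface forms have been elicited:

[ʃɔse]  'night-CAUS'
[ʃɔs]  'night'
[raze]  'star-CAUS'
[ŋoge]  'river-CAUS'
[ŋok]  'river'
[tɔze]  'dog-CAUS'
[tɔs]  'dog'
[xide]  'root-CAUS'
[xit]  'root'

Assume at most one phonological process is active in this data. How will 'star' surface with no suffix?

[ras]

'dog' shows [z] ~ [s] at the end of the stem ([tɔze] vs [tɔs]).
Compare 'night', with invariant [s] in [ʃɔse] and [ʃɔs]: an analysis with underlying /s/ and a rule producing [z] before the CAUS suffix would wrongly predict alternation here too.
Therefore /z/ is basic and [s] is derived by word-final obstruent devoicing (voiced obstruents become voiceless word-finally).
The one attested form of 'star', [raze], shows underlying /raz/. Applying the same rule word-finally gives [ras].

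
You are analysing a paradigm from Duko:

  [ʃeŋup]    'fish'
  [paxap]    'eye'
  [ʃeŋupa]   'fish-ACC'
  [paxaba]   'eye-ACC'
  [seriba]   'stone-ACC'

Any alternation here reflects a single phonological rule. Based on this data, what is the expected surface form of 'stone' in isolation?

[serip]

'eye' shows [p] ~ [b] at the end of the stem ([paxap] vs [paxaba]).
Compare 'fish', with invariant [p] in [ʃeŋup] and [ʃeŋupa]: an analysis with underlying /p/ and a rule producing [b] before the ACC suffix would wrongly predict alternation here too.
The alternation reflects word-final obstruent devoicing: voiced obstruents become voiceless word-finally. /b/ is underlying.
From [seriba] the stem 'stone' is /serib/; word-finally this yields [serip].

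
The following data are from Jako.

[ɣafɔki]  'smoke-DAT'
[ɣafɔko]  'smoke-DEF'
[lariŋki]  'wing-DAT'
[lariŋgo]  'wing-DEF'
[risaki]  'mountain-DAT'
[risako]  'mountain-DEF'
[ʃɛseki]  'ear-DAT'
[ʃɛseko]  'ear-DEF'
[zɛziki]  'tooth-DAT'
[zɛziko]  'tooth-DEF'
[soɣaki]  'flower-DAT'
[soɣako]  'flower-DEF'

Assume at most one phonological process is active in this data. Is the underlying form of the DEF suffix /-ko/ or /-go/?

/-go/

The DEF morpheme has two allomorphs, [-go] and [-ko].
The DAT suffix, which begins with [k], is invariant after every stem; so [k] is not altered by any rule here.
So the underlying form is /-go/, and voiced stops become voiceless after a vowel.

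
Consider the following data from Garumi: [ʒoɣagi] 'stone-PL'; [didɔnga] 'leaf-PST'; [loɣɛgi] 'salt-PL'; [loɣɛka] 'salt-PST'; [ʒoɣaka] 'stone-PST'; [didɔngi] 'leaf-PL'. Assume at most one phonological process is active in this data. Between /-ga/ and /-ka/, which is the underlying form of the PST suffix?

The PST suffix surfaces as [-ga] and [-ka], depending on the final segment of the stem.
By contrast the PL suffix keeps its initial [g] throughout — that segment must be underlying.
So the underlying form is /-ka/, and voiceless stops become voiced after a nasal.

/-ka/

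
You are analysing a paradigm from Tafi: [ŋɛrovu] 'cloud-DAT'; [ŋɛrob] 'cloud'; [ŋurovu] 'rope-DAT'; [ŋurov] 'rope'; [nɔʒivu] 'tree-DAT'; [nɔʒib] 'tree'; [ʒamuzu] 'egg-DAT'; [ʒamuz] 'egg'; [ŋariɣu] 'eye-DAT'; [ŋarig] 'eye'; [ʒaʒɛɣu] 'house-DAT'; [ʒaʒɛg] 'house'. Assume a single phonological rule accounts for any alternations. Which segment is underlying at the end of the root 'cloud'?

/b/

In [ŋɛrovu] and [ŋɛrob] the final segment of 'cloud' alternates: [v] ~ [b].
If /v/ were underlying and a rule turned it into [b] in isolation, 'rope' would also alternate; but it has [v] in both [ŋurovu] and [ŋurov].
Therefore /b/ is basic and [v] is derived by intervocalic spirantization (voiced stops become fricatives between vowels).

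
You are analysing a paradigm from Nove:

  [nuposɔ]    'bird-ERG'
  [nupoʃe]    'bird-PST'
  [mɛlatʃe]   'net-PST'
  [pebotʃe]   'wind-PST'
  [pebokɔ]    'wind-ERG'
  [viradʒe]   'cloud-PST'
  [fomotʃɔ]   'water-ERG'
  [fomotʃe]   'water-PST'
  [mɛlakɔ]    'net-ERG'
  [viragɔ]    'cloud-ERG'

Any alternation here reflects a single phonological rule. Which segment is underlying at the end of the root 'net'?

/k/

The stem for 'net' ends in [tʃ] in [mɛlatʃe] but [k] in [mɛlakɔ].
Compare 'water', with invariant [tʃ] in [fomotʃe] and [fomotʃɔ]: an analysis with underlying /tʃ/ and a rule producing [k] before the ERG suffix would wrongly predict alternation here too.
So /k/ is underlying, and a rule of palatalization before a front vowel — /k/, /g/ and /s/ become palato-alveolar [tʃ], [dʒ] and [ʃ] before a front vowel — gives [tʃ].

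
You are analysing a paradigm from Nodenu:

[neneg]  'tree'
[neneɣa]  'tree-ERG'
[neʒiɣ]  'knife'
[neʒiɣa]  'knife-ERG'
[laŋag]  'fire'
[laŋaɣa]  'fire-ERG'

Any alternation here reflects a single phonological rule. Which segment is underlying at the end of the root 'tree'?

/g/

In [neneg] and [neneɣa] the final segment of 'tree' alternates: [g] ~ [ɣ].
If /ɣ/ were underlying and a rule turned it into [g] in isolation, 'knife' would also alternate; but it has [ɣ] in both [neʒiɣ] and [neʒiɣa].
The alternation reflects intervocalic spirantization: voiced stops become fricatives between vowels. /g/ is underlying.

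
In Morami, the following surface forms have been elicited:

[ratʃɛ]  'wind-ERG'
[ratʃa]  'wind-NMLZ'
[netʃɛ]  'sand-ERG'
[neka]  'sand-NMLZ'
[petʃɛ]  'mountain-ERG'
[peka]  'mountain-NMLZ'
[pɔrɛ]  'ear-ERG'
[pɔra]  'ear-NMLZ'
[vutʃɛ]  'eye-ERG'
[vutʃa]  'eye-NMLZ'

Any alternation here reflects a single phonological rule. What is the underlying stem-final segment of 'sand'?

In [netʃɛ] and [neka] the final segment of 'sand' alternates: [tʃ] ~ [k].
If /tʃ/ were underlying and a rule turned it into [k] before the NMLZ suffix, 'wind' would also alternate; but it has [tʃ] in both [ratʃɛ] and [ratʃa].
Therefore /k/ is basic and [tʃ] is derived by palatalization before a front vowel (/k/ becomes palato-alveolar [tʃ] before a front vowel).

/k/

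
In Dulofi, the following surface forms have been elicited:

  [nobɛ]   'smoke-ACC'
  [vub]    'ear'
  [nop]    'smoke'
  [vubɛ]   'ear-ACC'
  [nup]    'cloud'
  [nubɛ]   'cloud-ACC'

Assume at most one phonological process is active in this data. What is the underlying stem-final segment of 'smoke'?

/p/

The stem for 'smoke' ends in [p] in [nop] but [b] in [nobɛ].
Compare 'ear', with invariant [b] in [vub] and [vubɛ]: an analysis with underlying /b/ and a rule producing [p] in isolation would wrongly predict alternation here too.
The underlying segment must be /p/; voiceless stops become voiced between vowels, yielding [b] there.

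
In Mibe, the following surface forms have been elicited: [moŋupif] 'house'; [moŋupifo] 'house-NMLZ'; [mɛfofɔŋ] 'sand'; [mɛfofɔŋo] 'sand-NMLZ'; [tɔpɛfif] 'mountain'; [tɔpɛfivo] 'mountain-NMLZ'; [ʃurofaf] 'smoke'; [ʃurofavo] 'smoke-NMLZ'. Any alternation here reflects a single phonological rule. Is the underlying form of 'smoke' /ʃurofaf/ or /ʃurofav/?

The stem for 'smoke' ends in [f] in [ʃurofaf] but [v] in [ʃurofavo].
The stem 'house' ([moŋupif], [moŋupifo]) shows [f] unchanged in both environments, so [f] cannot be basic with [v] derived before the NMLZ suffix.
So /v/ is underlying, and a rule of word-final obstruent devoicing — voiced obstruents become voiceless word-finally — gives [f].

/ʃurofav/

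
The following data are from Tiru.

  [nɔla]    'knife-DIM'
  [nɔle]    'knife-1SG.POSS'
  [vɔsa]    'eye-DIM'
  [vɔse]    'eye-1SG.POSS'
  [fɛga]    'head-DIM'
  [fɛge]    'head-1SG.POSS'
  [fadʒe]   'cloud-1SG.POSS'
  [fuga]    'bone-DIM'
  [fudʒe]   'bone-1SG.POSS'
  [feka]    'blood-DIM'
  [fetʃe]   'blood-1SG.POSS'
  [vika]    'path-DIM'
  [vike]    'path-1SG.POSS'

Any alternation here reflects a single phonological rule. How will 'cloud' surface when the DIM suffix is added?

[faga]

The stem for 'bone' ends in [g] in [fuga] but [dʒ] in [fudʒe].
Compare 'head', with invariant [g] in [fɛga] and [fɛge]: an analysis with underlying /g/ and a rule producing [dʒ] before the 1SG.POSS suffix would wrongly predict alternation here too.
The underlying segment must be /dʒ/; palato-alveolar /tʃ/ and /dʒ/ become [k] and [g] when no front vowel follows, yielding [g] there.
From [fadʒe] the stem 'cloud' is /fadʒ/; when no front vowel follows this yields [faga].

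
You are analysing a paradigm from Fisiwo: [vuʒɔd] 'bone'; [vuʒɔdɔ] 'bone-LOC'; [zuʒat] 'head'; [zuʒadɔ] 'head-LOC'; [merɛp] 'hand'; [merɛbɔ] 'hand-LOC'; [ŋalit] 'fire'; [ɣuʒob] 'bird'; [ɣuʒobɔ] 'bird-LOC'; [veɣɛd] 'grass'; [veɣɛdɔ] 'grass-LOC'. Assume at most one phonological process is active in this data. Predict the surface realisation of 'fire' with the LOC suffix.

The stem for 'head' ends in [t] in [zuʒat] but [d] in [zuʒadɔ].
Compare 'bone', with invariant [d] in [vuʒɔd] and [vuʒɔdɔ]: an analysis with underlying /d/ and a rule producing [t] in isolation would wrongly predict alternation here too.
Therefore /t/ is basic and [d] is derived by intervocalic voicing (voiceless stops become voiced between vowels).
The one attested form of 'fire', [ŋalit], shows underlying /ŋalit/. Applying the same rule between vowels gives [ŋalidɔ].

[ŋalidɔ]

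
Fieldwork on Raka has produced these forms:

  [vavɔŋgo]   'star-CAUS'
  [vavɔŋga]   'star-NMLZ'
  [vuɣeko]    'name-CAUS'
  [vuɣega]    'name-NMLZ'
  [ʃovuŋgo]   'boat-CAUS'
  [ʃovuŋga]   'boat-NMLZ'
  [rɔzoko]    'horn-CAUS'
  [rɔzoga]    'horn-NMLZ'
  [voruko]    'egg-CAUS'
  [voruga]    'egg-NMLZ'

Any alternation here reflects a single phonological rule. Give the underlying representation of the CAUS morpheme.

The CAUS suffix surfaces as [-go] and [-ko], depending on the final segment of the stem.
The NMLZ suffix, which begins with [g], is invariant after every stem; so [g] is not altered by any rule here.
So the underlying form is /-ko/, and voiceless stops become voiced after a nasal.

/-ko/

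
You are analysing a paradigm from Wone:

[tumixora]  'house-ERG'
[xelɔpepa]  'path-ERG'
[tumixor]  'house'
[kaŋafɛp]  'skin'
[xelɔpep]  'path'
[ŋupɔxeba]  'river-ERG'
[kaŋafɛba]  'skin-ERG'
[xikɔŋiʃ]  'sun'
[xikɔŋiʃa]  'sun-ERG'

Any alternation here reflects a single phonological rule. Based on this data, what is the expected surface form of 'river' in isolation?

The stem for 'skin' ends in [b] in [kaŋafɛba] but [p] in [kaŋafɛp].
If /p/ were underlying and a rule turned it into [b] before the ERG suffix, 'path' would also alternate; but it has [p] in both [xelɔpepa] and [xelɔpep].
So /b/ is underlying, and a rule of word-final obstruent devoicing — voiced obstruents become voiceless word-finally — gives [p].
The one attested form of 'river', [ŋupɔxeba], shows underlying /ŋupɔxeb/. Applying the same rule word-finally gives [ŋupɔxep].

[ŋupɔxep]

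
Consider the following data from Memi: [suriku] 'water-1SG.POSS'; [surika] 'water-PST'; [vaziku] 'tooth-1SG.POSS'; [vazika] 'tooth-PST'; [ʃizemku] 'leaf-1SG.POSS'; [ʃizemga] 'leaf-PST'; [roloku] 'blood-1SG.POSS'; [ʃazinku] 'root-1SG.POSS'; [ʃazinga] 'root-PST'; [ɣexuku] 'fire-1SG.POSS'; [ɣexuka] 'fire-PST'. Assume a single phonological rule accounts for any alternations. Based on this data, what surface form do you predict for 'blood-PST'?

The PST morpheme has two allomorphs, [-ga] and [-ka].
By contrast the 1SG.POSS suffix keeps its initial [k] throughout — that segment must be underlying.
The PST suffix is therefore /-ga/ underlyingly, with post-vocalic devoicing: voiced stops become voiceless after a vowel.
After 'blood', which ends in a vowel, the suffix surfaces as [-ka], giving [roloka].

[roloka]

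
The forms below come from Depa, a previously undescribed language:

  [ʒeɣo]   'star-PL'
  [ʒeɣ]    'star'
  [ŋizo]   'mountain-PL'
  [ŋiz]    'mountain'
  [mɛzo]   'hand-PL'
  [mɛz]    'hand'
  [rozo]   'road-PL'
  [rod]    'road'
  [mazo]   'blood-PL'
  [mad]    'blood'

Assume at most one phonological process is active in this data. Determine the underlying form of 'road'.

/rod/

The root 'road' surfaces as [rozo] and [rod], with a stem-final [z] ~ [d] alternation.
If /z/ were underlying and a rule turned it into [d] in isolation, 'mountain' would also alternate; but it has [z] in both [ŋizo] and [ŋiz].
So /d/ is underlying, and a rule of intervocalic spirantization — voiced stops become fricatives between vowels — gives [z].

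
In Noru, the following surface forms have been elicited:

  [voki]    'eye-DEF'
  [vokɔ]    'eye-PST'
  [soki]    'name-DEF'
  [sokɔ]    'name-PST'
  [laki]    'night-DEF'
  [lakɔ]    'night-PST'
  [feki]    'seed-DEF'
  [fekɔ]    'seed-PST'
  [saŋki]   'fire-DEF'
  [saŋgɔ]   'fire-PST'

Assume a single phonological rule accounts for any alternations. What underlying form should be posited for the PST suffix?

The PST morpheme has two allomorphs, [-gɔ] and [-kɔ].
By contrast the DEF suffix keeps its initial [k] throughout — that segment must be underlying.
So the underlying form is /-gɔ/, and voiced stops become voiceless after a vowel.

/-gɔ/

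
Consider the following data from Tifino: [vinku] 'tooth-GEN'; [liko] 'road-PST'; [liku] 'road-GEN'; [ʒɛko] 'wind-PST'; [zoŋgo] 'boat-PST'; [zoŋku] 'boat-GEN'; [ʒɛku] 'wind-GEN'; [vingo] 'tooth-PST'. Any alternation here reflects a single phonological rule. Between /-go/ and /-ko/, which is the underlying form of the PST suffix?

The PST morpheme has two allomorphs, [-go] and [-ko].
By contrast the GEN suffix keeps its initial [k] throughout — that segment must be underlying.
The PST suffix is therefore /-go/ underlyingly, with post-vocalic devoicing: voiced stops become voiceless after a vowel.

/-go/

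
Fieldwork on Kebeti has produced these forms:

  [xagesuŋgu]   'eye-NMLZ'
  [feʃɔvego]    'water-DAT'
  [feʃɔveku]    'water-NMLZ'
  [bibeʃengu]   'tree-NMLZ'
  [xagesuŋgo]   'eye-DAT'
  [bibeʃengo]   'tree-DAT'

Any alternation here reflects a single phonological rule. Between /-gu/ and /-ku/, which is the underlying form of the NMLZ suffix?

The NMLZ morpheme has two allomorphs, [-gu] and [-ku].
The DAT suffix, which begins with [g], is invariant after every stem; so [g] is not altered by any rule here.
So the underlying form is /-ku/, and voiceless stops become voiced after a nasal.

/-ku/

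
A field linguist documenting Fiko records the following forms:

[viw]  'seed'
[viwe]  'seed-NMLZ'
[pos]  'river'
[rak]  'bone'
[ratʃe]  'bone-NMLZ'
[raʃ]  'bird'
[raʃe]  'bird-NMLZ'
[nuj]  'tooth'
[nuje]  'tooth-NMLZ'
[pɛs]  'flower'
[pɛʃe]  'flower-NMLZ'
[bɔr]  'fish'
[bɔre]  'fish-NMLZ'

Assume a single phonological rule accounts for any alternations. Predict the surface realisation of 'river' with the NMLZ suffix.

[poʃe]

The root 'flower' surfaces as [pɛs] and [pɛʃe], with a stem-final [s] ~ [ʃ] alternation.
If /ʃ/ were underlying and a rule turned it into [s] in isolation, 'bird' would also alternate; but it has [ʃ] in both [raʃ] and [raʃe].
The alternation reflects palatalization before a front vowel: /k/ and /s/ become palato-alveolar [tʃ] and [ʃ] before a front vowel. /s/ is underlying.
The one attested form of 'river', [pos], shows underlying /pos/. Applying the same rule before a front vowel gives [poʃe].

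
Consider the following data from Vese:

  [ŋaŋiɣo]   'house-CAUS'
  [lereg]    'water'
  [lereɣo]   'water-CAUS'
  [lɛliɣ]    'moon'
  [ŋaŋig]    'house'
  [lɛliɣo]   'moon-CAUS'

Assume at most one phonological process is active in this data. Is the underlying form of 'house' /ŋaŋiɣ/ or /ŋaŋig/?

'house' shows [g] ~ [ɣ] at the end of the stem ([ŋaŋig] vs [ŋaŋiɣo]).
Compare 'moon', with invariant [ɣ] in [lɛliɣ] and [lɛliɣo]: an analysis with underlying /ɣ/ and a rule producing [g] in isolation would wrongly predict alternation here too.
The alternation reflects intervocalic spirantization: voiced stops become fricatives between vowels. /g/ is underlying.

/ŋaŋig/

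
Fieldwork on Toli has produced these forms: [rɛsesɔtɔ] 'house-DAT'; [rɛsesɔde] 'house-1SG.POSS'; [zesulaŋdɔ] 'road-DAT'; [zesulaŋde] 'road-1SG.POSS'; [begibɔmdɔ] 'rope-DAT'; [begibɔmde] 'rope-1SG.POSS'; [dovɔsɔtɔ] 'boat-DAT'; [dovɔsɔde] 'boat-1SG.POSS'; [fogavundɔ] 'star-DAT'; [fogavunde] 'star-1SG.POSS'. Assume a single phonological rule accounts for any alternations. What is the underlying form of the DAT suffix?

/-tɔ/

The DAT suffix surfaces as [-dɔ] and [-tɔ], depending on the final segment of the stem.
The 1SG.POSS suffix, which begins with [d], is invariant after every stem; so [d] is not altered by any rule here.
The DAT suffix is therefore /-tɔ/ underlyingly, with post-nasal voicing: voiceless stops become voiced after a nasal.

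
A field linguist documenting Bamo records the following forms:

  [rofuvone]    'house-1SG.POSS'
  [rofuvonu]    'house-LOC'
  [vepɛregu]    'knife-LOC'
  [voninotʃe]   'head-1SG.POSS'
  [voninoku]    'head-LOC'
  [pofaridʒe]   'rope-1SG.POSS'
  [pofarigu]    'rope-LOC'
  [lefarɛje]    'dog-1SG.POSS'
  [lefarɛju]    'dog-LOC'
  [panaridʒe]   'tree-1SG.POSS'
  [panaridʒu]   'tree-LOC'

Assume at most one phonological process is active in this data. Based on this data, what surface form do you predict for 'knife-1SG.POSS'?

[vepɛredʒe]

The stem for 'rope' ends in [dʒ] in [pofaridʒe] but [g] in [pofarigu].
If /dʒ/ were underlying and a rule turned it into [g] before the LOC suffix, 'tree' would also alternate; but it has [dʒ] in both [panaridʒe] and [panaridʒu].
So /g/ is underlying, and a rule of palatalization before a front vowel — /k/ and /g/ become palato-alveolar [tʃ] and [dʒ] before a front vowel — gives [dʒ].
From [vepɛregu] the stem 'knife' is /vepɛreg/; before a front vowel this yields [vepɛredʒe].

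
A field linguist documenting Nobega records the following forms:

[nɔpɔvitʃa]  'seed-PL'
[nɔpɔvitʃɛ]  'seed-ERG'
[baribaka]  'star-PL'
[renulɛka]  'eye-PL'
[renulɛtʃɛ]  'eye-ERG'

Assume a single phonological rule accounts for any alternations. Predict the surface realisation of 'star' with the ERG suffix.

The stem for 'eye' ends in [k] in [renulɛka] but [tʃ] in [renulɛtʃɛ].
If /tʃ/ were underlying and a rule turned it into [k] before the PL suffix, 'seed' would also alternate; but it has [tʃ] in both [nɔpɔvitʃa] and [nɔpɔvitʃɛ].
The underlying segment must be /k/; /k/ becomes palato-alveolar [tʃ] before a front vowel, yielding [tʃ] there.
The one attested form of 'star', [baribaka], shows underlying /baribak/. Applying the same rule before a front vowel gives [baribatʃɛ].

[baribatʃɛ]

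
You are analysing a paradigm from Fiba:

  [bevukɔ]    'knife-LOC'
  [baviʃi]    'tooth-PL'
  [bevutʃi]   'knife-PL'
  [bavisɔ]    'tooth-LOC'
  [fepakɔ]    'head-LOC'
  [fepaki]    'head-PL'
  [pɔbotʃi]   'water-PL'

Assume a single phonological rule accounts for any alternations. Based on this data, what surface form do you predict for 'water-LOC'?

'knife' shows [tʃ] ~ [k] at the end of the stem ([bevutʃi] vs [bevukɔ]).
If /k/ were underlying and a rule turned it into [tʃ] before the PL suffix, 'head' would also alternate; but it has [k] in both [fepaki] and [fepakɔ].
So /tʃ/ is underlying, and a rule of depalatalization — palato-alveolar /tʃ/ and /ʃ/ become [k] and [s] when no front vowel follows — gives [k].
The one attested form of 'water', [pɔbotʃi], shows underlying /pɔbotʃ/. Applying the same rule when no front vowel follows gives [pɔbokɔ].

[pɔbokɔ]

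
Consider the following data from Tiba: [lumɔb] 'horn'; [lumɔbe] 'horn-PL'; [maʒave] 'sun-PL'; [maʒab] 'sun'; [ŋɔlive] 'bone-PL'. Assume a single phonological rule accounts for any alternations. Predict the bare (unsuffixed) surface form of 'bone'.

'sun' shows [v] ~ [b] at the end of the stem ([maʒave] vs [maʒab]).
Compare 'horn', with invariant [b] in [lumɔbe] and [lumɔb]: an analysis with underlying /b/ and a rule producing [v] before the PL suffix would wrongly predict alternation here too.
The underlying segment must be /v/; voiced fricatives become stops word-finally, yielding [b] there.
From [ŋɔlive] the stem 'bone' is /ŋɔliv/; word-finally this yields [ŋɔlib].

[ŋɔlib]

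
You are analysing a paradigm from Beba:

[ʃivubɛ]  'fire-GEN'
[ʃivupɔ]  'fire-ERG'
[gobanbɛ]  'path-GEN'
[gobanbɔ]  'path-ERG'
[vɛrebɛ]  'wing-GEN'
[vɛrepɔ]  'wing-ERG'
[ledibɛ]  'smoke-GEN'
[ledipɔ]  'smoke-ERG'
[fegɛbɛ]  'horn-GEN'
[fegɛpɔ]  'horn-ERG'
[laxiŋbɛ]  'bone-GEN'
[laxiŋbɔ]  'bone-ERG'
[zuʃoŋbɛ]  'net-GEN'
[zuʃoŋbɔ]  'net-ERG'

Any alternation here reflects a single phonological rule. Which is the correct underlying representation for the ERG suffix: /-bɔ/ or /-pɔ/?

The ERG suffix surfaces as [-bɔ] and [-pɔ], depending on the final segment of the stem.
By contrast the GEN suffix keeps its initial [b] throughout — that segment must be underlying.
The ERG suffix is therefore /-pɔ/ underlyingly, with post-nasal voicing: voiceless stops become voiced after a nasal.

/-pɔ/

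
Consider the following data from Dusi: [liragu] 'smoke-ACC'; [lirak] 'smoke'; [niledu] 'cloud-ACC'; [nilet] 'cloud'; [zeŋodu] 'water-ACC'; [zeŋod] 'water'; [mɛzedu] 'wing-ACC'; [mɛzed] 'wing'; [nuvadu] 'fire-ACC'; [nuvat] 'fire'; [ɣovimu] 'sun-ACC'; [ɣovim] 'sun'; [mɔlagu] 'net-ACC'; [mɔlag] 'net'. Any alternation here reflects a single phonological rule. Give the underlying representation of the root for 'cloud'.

In [niledu] and [nilet] the final segment of 'cloud' alternates: [d] ~ [t].
Compare 'water', with invariant [d] in [zeŋodu] and [zeŋod]: an analysis with underlying /d/ and a rule producing [t] in isolation would wrongly predict alternation here too.
Therefore /t/ is basic and [d] is derived by intervocalic voicing (voiceless stops become voiced between vowels).

/nilet/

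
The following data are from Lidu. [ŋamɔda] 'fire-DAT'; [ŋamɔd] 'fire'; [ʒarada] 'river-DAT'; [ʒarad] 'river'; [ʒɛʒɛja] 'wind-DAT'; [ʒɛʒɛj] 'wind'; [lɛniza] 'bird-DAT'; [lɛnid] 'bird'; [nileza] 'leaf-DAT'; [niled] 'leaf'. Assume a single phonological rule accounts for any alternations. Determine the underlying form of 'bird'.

/lɛniz/

The stem for 'bird' ends in [z] in [lɛniza] but [d] in [lɛnid].
Compare 'fire', with invariant [d] in [ŋamɔda] and [ŋamɔd]: an analysis with underlying /d/ and a rule producing [z] before the DAT suffix would wrongly predict alternation here too.
Therefore /z/ is basic and [d] is derived by word-final hardening (voiced fricatives become stops word-finally).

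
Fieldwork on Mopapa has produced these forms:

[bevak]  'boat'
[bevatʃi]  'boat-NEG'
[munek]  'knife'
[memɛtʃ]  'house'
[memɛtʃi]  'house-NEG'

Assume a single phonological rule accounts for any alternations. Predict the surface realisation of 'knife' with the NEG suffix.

[munetʃi]

In [bevak] and [bevatʃi] the final segment of 'boat' alternates: [k] ~ [tʃ].
The stem 'house' ([memɛtʃ], [memɛtʃi]) shows [tʃ] unchanged in both environments, so [tʃ] cannot be basic with [k] derived in isolation.
The alternation reflects palatalization before a front vowel: /k/ becomes palato-alveolar [tʃ] before a front vowel. /k/ is underlying.
The one attested form of 'knife', [munek], shows underlying /munek/. Applying the same rule before a front vowel gives [munetʃi].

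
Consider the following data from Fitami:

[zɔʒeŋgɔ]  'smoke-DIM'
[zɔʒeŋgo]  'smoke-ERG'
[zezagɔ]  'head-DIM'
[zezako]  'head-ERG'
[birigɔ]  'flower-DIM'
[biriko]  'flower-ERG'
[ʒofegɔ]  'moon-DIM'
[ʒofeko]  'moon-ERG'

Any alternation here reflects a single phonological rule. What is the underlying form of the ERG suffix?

/-ko/

The ERG suffix surfaces as [-go] and [-ko], depending on the final segment of the stem.
By contrast the DIM suffix keeps its initial [g] throughout — that segment must be underlying.
The ERG suffix is therefore /-ko/ underlyingly, with post-nasal voicing: voiceless stops become voiced after a nasal.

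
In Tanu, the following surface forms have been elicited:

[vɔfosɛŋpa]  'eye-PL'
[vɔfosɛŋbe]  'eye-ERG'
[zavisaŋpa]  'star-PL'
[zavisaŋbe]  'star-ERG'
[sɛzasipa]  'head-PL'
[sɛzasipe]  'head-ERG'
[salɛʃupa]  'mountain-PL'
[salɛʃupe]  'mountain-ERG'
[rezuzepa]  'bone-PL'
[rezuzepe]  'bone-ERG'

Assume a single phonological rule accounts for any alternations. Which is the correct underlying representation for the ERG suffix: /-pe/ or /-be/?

/-be/

The ERG suffix surfaces as [-be] and [-pe], depending on the final segment of the stem.
By contrast the PL suffix keeps its initial [p] throughout — that segment must be underlying.
So the underlying form is /-be/, and voiced stops become voiceless after a vowel.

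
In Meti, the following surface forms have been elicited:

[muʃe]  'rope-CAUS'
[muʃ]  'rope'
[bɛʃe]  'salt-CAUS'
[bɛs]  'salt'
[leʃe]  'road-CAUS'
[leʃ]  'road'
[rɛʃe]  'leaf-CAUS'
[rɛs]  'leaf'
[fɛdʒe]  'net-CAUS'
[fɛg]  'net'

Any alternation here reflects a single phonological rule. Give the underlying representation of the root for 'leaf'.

The stem for 'leaf' ends in [ʃ] in [rɛʃe] but [s] in [rɛs].
If /ʃ/ were underlying and a rule turned it into [s] in isolation, 'rope' would also alternate; but it has [ʃ] in both [muʃe] and [muʃ].
The underlying segment must be /s/; /g/ and /s/ become palato-alveolar [dʒ] and [ʃ] before a front vowel, yielding [ʃ] there.
Hence 'leaf' is /rɛs/ underlyingly.

/rɛs/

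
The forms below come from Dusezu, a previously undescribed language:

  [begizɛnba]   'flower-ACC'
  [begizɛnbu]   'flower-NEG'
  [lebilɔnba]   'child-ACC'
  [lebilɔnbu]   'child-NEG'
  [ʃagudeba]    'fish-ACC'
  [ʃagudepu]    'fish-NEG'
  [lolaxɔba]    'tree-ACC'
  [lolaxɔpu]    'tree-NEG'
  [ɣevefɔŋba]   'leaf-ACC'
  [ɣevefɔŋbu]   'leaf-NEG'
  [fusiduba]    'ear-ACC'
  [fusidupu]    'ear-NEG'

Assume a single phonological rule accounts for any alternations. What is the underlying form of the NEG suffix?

/-pu/

The NEG morpheme has two allomorphs, [-bu] and [-pu].
By contrast the ACC suffix keeps its initial [b] throughout — that segment must be underlying.
The NEG suffix is therefore /-pu/ underlyingly, with post-nasal voicing: voiceless stops become voiced after a nasal.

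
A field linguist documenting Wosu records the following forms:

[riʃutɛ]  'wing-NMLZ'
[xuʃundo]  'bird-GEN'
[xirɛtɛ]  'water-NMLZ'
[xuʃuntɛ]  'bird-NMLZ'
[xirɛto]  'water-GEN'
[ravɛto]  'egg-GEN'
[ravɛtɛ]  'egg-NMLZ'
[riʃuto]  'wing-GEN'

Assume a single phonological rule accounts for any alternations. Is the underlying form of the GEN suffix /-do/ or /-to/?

/-do/

The GEN suffix surfaces as [-do] and [-to], depending on the final segment of the stem.
By contrast the NMLZ suffix keeps its initial [t] throughout — that segment must be underlying.
The GEN suffix is therefore /-do/ underlyingly, with post-vocalic devoicing: voiced stops become voiceless after a vowel.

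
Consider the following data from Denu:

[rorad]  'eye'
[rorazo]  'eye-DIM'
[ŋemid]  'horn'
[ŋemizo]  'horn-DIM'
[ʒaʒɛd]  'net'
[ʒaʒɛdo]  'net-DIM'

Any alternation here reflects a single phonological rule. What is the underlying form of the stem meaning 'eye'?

/roraz/

The stem for 'eye' ends in [d] in [rorad] but [z] in [rorazo].
The stem 'net' ([ʒaʒɛd], [ʒaʒɛdo]) shows [d] unchanged in both environments, so [d] cannot be basic with [z] derived before the DIM suffix.
Therefore /z/ is basic and [d] is derived by word-final hardening (voiced fricatives become stops word-finally).
Hence 'eye' is /roraz/ underlyingly.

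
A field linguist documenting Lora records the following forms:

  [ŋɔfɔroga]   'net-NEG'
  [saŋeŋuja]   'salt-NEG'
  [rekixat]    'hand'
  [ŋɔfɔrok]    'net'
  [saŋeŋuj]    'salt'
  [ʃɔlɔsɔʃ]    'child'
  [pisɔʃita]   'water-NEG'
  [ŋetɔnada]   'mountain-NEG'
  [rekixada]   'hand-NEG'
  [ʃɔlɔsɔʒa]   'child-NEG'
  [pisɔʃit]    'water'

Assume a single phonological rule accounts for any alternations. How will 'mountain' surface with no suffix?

The root 'hand' surfaces as [rekixat] and [rekixada], with a stem-final [t] ~ [d] alternation.
But 'water' keeps [t] in both environments ([pisɔʃit], [pisɔʃita]), so there is no rule changing /t/ to [d] before the NEG suffix.
The alternation reflects word-final obstruent devoicing: voiced obstruents become voiceless word-finally. /d/ is underlying.
The one attested form of 'mountain', [ŋetɔnada], shows underlying /ŋetɔnad/. Applying the same rule word-finally gives [ŋetɔnat].

[ŋetɔnat]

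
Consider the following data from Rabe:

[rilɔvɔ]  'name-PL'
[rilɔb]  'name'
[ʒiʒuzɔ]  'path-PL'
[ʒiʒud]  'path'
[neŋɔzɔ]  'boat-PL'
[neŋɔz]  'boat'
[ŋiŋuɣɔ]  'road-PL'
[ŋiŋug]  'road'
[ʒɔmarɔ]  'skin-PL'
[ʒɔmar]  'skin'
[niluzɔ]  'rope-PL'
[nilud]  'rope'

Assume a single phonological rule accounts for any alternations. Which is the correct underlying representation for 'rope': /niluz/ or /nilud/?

/nilud/

The root 'rope' surfaces as [niluzɔ] and [nilud], with a stem-final [z] ~ [d] alternation.
But 'boat' keeps [z] in both environments ([neŋɔzɔ], [neŋɔz]), so there is no rule changing /z/ to [d] in isolation.
The alternation reflects intervocalic spirantization: voiced stops become fricatives between vowels. /d/ is underlying.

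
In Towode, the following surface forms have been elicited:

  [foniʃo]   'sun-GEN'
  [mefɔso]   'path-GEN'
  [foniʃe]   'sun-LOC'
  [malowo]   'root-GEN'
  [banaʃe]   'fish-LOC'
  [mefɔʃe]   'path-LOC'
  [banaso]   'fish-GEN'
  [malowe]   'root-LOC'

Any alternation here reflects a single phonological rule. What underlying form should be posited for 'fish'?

In [banaʃe] and [banaso] the final segment of 'fish' alternates: [ʃ] ~ [s].
But 'sun' keeps [ʃ] in both environments ([foniʃe], [foniʃo]), so there is no rule changing /ʃ/ to [s] before the GEN suffix.
Therefore /s/ is basic and [ʃ] is derived by palatalization before a front vowel (/s/ becomes palato-alveolar [ʃ] before a front vowel).
Hence 'fish' is /banas/ underlyingly.

/banas/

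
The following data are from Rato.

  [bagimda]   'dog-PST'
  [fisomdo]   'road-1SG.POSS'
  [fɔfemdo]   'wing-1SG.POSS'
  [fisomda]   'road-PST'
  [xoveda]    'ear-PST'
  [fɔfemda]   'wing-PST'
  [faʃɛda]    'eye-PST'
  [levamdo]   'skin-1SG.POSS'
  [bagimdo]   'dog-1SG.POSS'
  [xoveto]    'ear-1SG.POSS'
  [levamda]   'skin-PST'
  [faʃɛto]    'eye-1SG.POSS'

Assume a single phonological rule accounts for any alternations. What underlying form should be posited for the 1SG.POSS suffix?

/-to/

The 1SG.POSS suffix surfaces as [-do] and [-to], depending on the final segment of the stem.
The PST suffix, which begins with [d], is invariant after every stem; so [d] is not altered by any rule here.
So the underlying form is /-to/, and voiceless stops become voiced after a nasal.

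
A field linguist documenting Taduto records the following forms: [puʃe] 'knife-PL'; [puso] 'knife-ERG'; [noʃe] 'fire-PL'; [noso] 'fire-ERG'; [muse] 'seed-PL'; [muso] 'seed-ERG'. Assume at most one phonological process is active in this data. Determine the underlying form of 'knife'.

/puʃ/

The root 'knife' surfaces as [puʃe] and [puso], with a stem-final [ʃ] ~ [s] alternation.
The stem 'seed' ([muse], [muso]) shows [s] unchanged in both environments, so [s] cannot be basic with [ʃ] derived before the PL suffix.
So /ʃ/ is underlying, and a rule of depalatalization — palato-alveolar /ʃ/ becomes [s] when no front vowel follows — gives [s].
Hence 'knife' is /puʃ/ underlyingly.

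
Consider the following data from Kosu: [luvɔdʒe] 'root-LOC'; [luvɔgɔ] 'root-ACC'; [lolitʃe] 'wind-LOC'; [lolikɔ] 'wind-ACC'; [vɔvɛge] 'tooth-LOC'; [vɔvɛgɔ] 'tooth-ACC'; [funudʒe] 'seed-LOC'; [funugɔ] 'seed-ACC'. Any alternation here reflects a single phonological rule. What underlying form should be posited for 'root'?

/luvɔdʒ/

'root' shows [dʒ] ~ [g] at the end of the stem ([luvɔdʒe] vs [luvɔgɔ]).
Compare 'tooth', with invariant [g] in [vɔvɛge] and [vɔvɛgɔ]: an analysis with underlying /g/ and a rule producing [dʒ] before the LOC suffix would wrongly predict alternation here too.
Therefore /dʒ/ is basic and [g] is derived by depalatalization (palato-alveolar /tʃ/ and /dʒ/ become [k] and [g] when no front vowel follows).
The underlying form of 'root' is therefore /luvɔdʒ/.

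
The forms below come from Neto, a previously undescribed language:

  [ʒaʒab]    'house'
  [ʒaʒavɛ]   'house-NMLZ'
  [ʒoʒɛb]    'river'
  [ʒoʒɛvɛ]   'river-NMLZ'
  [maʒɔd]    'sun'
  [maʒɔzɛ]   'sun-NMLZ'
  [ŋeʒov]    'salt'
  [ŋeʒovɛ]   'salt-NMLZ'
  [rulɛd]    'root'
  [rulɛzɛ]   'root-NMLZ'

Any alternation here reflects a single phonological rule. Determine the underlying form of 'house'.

The stem for 'house' ends in [b] in [ʒaʒab] but [v] in [ʒaʒavɛ].
But 'salt' keeps [v] in both environments ([ŋeʒov], [ŋeʒovɛ]), so there is no rule changing /v/ to [b] in isolation.
The alternation reflects intervocalic spirantization: voiced stops become fricatives between vowels. /b/ is underlying.
So 'house' = /ʒaʒab/.

/ʒaʒab/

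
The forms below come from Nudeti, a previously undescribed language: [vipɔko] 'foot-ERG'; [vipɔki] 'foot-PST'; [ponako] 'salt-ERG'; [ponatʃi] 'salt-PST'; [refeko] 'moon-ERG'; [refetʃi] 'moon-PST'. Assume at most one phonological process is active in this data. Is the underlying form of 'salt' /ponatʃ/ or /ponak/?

/ponatʃ/

In [ponako] and [ponatʃi] the final segment of 'salt' alternates: [k] ~ [tʃ].
But 'foot' keeps [k] in both environments ([vipɔko], [vipɔki]), so there is no rule changing /k/ to [tʃ] before the PST suffix.
The underlying segment must be /tʃ/; palato-alveolar /tʃ/ becomes [k] when no front vowel follows, yielding [k] there.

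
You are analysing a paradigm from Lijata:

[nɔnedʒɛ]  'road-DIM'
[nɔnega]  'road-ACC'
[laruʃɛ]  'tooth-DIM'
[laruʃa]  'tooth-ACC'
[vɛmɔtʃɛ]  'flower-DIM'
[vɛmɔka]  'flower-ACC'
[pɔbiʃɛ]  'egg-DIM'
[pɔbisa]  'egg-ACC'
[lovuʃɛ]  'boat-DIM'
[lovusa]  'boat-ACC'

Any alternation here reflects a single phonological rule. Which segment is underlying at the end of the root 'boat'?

'boat' shows [ʃ] ~ [s] at the end of the stem ([lovuʃɛ] vs [lovusa]).
But 'tooth' keeps [ʃ] in both environments ([laruʃɛ], [laruʃa]), so there is no rule changing /ʃ/ to [s] before the ACC suffix.
So /s/ is underlying, and a rule of palatalization before a front vowel — /k/, /g/ and /s/ become palato-alveolar [tʃ], [dʒ] and [ʃ] before a front vowel — gives [ʃ].

/s/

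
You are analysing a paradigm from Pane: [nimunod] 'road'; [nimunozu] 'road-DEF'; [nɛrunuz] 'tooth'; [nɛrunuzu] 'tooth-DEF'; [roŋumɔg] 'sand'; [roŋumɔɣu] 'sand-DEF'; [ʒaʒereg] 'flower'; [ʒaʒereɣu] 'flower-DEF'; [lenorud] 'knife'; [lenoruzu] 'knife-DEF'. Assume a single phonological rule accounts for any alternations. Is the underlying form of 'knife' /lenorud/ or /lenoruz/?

/lenorud/

The root 'knife' surfaces as [lenorud] and [lenoruzu], with a stem-final [d] ~ [z] alternation.
But 'tooth' keeps [z] in both environments ([nɛrunuz], [nɛrunuzu]), so there is no rule changing /z/ to [d] in isolation.
So /d/ is underlying, and a rule of intervocalic spirantization — voiced stops become fricatives between vowels — gives [z].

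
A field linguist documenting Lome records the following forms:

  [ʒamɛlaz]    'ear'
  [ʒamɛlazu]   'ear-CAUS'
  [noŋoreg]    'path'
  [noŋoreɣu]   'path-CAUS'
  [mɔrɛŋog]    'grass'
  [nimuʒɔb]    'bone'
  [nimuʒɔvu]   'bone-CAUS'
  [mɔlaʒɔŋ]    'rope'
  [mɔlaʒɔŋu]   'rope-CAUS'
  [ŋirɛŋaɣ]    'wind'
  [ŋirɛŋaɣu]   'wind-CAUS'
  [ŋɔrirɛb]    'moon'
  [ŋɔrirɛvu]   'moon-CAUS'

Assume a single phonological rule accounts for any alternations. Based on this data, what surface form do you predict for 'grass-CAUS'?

[mɔrɛŋoɣu]

In [noŋoreg] and [noŋoreɣu] the final segment of 'path' alternates: [g] ~ [ɣ].
Compare 'wind', with invariant [ɣ] in [ŋirɛŋaɣ] and [ŋirɛŋaɣu]: an analysis with underlying /ɣ/ and a rule producing [g] in isolation would wrongly predict alternation here too.
The underlying segment must be /g/; voiced stops become fricatives between vowels, yielding [ɣ] there.
From [mɔrɛŋog] the stem 'grass' is /mɔrɛŋog/; between vowels this yields [mɔrɛŋoɣu].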